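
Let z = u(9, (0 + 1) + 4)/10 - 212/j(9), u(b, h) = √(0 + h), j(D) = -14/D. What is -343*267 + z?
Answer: -640113/7 + √5/10 ≈ -91445.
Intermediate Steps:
u(b, h) = √h
z = 954/7 + √5/10 (z = √((0 + 1) + 4)/10 - 212/((-14/9)) = √(1 + 4)*(⅒) - 212/((-14*⅑)) = √5*(⅒) - 212/(-14/9) = √5/10 - 212*(-9/14) = √5/10 + 954/7 = 954/7 + √5/10 ≈ 136.51)
-343*267 + z = -343*267 + (954/7 + √5/10) = -91581 + (954/7 + √5/10) = -640113/7 + √5/10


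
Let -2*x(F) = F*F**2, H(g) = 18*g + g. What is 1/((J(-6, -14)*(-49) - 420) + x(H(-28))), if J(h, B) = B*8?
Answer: 1/75289452 ≈ 1.3282e-8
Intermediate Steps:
J(h, B) = 8*B
H(g) = 19*g
x(F) = -F**3/2 (x(F) = -F*F**2/2 = -F**3/2)
1/((J(-6, -14)*(-49) - 420) + x(H(-28))) = 1/(((8*(-14))*(-49) - 420) - (19*(-28))**3/2) = 1/((-112*(-49) - 420) - 1/2*(-532)**3) = 1/((5488 - 420) - 1/2*(-150568768)) = 1/(5068 + 75284384) = 1/75289452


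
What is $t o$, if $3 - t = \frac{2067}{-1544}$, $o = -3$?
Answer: $- \frac{20097}{1544} \approx -13.016$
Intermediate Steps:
$t = \frac{6699}{1544}$ ($t = 3 - \frac{2067}{-1544} = 3 - 2067 \left(- \frac{1}{1544}\right) = 3 - - \frac{2067}{1544} = 3 + \frac{2067}{1544} = \frac{6699}{1544} \approx 4.3387$)
$t o = \frac{6699}{1544} \left(-3\right) = - \frac{20097}{1544}$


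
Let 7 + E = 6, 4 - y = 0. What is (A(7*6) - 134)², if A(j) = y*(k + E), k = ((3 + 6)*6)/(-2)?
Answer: 60516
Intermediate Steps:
y = 4 (y = 4 - 1*0 = 4 + 0 = 4)
E = -1 (E = -7 + 6 = -1)
k = -27 (k = (9*6)*(-½) = 54*(-½) = -27)
A(j) = -112 (A(j) = 4*(-27 - 1) = 4*(-28) = -112)
(A(7*6) - 134)² = (-112 - 134)² = (-246)² = 60516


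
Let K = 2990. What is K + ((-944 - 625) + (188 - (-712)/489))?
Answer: 787513/489 ≈ 1610.5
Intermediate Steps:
K + ((-944 - 625) + (188 - (-712)/489)) = 2990 + ((-944 - 625) + (188 - (-712)/489)) = 2990 + (-1569 + (188 - (-712)/489)) = 2990 + (-1569 + (188 - 1*(-712/489))) = 2990 + (-1569 + (188 + 712/489)) = 2990 + (-1569 + 92644/489) = 2990 - 674597/489 = 787513/489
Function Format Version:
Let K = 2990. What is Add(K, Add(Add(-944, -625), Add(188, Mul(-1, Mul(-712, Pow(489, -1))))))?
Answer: Rational(787513, 489) ≈ 1610.5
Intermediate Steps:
Add(K, Add(Add(-944, -625), Add(188, Mul(-1, Mul(-712, Pow(489, -1)))))) = Add(2990, Add(Add(-944, -625), Add(188, Mul(-1, Mul(-712, Pow(489, -1)))))) = Add(2990, Add(-1569, Add(188, Mul(-1, Mul(-712, Rational(1, 489)))))) = Add(2990, Add(-1569, Add(188, Mul(-1, Rational(-712, 489))))) = Add(2990, Add(-1569, Add(188, Rational(712, 489)))) = Add(2990, Add(-1569, Rational(92644, 489))) = Add(2990, Rational(-674597, 489)) = Rational(787513, 489)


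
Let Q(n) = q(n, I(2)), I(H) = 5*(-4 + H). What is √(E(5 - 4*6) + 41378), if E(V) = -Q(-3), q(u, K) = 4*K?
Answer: 3*√4602 ≈ 203.51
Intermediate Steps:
I(H) = -20 + 5*H
Q(n) = -40 (Q(n) = 4*(-20 + 5*2) = 4*(-20 + 10) = 4*(-10) = -40)
E(V) = 40 (E(V) = -1*(-40) = 40)
√(E(5 - 4*6) + 41378) = √(40 + 41378) = √41418 = 3*√4602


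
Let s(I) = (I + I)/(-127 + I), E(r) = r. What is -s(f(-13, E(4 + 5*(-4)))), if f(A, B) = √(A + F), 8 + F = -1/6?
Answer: -2/763 + 2*I*√762/763 ≈ -0.0026212 + 0.072357*I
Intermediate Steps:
F = -49/6 (F = -8 - 1/6 = -8 - 1*⅙ = -8 - ⅙ = -49/6 ≈ -8.1667)
f(A, B) = √(-49/6 + A) (f(A, B) = √(A - 49/6) = √(-49/6 + A))
s(I) = 2*I/(-127 + I) (s(I) = (2*I)/(-127 + I) = 2*I/(-127 + I))
-s(f(-13, E(4 + 5*(-4)))) = -2*√(-294 + 36*(-13))/6/(-127 + √(-294 + 36*(-13))/6) = -2*√(-294 - 468)/6/(-127 + √(-294 - 468)/6) = -2*√(-762)/6/(-127 + √(-762)/6) = -2*(I*√762)/6/(-127 + (I*√762)/6) = -2*I*√762/6/(-127 + I*√762/6) = -I*√762/(3*(-127 + I*√762/6))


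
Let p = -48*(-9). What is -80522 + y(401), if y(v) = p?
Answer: -80090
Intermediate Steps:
p = 432
y(v) = 432
-80522 + y(401) = -80522 + 432 = -80090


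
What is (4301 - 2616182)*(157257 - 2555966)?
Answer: 6265142461629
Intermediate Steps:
(4301 - 2616182)*(157257 - 2555966) = -2611881*(-2398709) = 6265142461629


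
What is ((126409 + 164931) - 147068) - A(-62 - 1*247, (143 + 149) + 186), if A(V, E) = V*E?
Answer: 291974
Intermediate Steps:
A(V, E) = E*V
((126409 + 164931) - 147068) - A(-62 - 1*247, (143 + 149) + 186) = ((126409 + 164931) - 147068) - ((143 + 149) + 186)*(-62 - 1*247) = (291340 - 147068) - (292 + 186)*(-62 - 247) = 144272 - 478*(-309) = 144272 - 1*(-147702) = 144272 + 147702 = 291974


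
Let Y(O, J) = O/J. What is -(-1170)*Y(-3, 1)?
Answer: -3510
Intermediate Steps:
-(-1170)*Y(-3, 1) = -(-1170)*(-3/1) = -(-1170)*(-3*1) = -(-1170)*(-3) = -1*3510 = -3510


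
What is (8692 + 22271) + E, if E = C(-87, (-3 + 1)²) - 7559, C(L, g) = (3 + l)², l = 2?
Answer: 23429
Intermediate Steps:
C(L, g) = 25 (C(L, g) = (3 + 2)² = 5² = 25)
E = -7534 (E = 25 - 7559 = -7534)
(8692 + 22271) + E = (8692 + 22271) - 7534 = 30963 - 7534 = 23429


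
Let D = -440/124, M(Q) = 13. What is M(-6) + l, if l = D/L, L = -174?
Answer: 35116/2697 ≈ 13.020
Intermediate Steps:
D = -110/31 (D = -440*1/124 = -110/31 ≈ -3.5484)
l = 55/2697 (l = -110/31/(-174) = -110/31*(-1/174) = 55/2697 ≈ 0.020393)
M(-6) + l = 13 + 55/2697 = 35116/2697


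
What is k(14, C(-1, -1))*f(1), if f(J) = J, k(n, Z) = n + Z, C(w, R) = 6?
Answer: 20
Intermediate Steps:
k(n, Z) = Z + n
k(14, C(-1, -1))*f(1) = (6 + 14)*1 = 20*1 = 20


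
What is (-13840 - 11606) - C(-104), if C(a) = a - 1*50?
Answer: -25292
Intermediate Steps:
C(a) = -50 + a (C(a) = a - 50 = -50 + a)
(-13840 - 11606) - C(-104) = (-13840 - 11606) - (-50 - 104) = -25446 - 1*(-154) = -25446 + 154 = -25292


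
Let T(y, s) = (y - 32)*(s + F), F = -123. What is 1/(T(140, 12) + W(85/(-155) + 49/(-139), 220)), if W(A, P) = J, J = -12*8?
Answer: -1/12084 ≈ -8.2754e-5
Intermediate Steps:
J = -96
T(y, s) = (-123 + s)*(-32 + y) (T(y, s) = (y - 32)*(s - 123) = (-32 + y)*(-123 + s) = (-123 + s)*(-32 + y))
W(A, P) = -96
1/(T(140, 12) + W(85/(-155) + 49/(-139), 220)) = 1/((3936 - 123*140 - 32*12 + 12*140) - 96) = 1/((3936 - 17220 - 384 + 1680) - 96) = 1/(-11988 - 96) = 1/(-12084) = -1/12084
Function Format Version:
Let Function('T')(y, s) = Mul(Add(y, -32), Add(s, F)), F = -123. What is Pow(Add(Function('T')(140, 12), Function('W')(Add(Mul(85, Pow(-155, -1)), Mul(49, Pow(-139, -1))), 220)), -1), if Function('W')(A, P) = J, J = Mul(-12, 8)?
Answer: Rational(-1, 12084) ≈ -8.2754e-5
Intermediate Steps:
J = -96
Function('T')(y, s) = Mul(Add(-123, s), Add(-32, y)) (Function('T')(y, s) = Mul(Add(y, -32), Add(s, -123)) = Mul(Add(-32, y), Add(-123, s)) = Mul(Add(-123, s), Add(-32, y)))
Function('W')(A, P) = -96
Pow(Add(Function('T')(140, 12), Function('W')(Add(Mul(85, Pow(-155, -1)), Mul(49, Pow(-139, -1))), 220)), -1) = Pow(Add(Add(3936, Mul(-123, 140), Mul(-32, 12), Mul(12, 140)), -96), -1) = Pow(Add(Add(3936, -17220, -384, 1680), -96), -1) = Pow(Add(-11988, -96), -1) = Pow(-12084, -1) = Rational(-1, 12084)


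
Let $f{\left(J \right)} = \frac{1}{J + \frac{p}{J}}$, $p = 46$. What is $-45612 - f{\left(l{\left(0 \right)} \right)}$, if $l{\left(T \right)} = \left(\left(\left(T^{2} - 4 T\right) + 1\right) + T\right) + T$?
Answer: $- \frac{2143765}{47} \approx -45612.0$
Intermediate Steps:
$l{\left(T \right)} = 1 + T^{2} - 2 T$ ($l{\left(T \right)} = \left(\left(1 + T^{2} - 4 T\right) + T\right) + T = \left(1 + T^{2} - 3 T\right) + T = 1 + T^{2} - 2 T$)
$f{\left(J \right)} = \frac{1}{J + \frac{46}{J}}$
$-45612 - f{\left(l{\left(0 \right)} \right)} = -45612 - \frac{1 + 0^{2} - 0}{46 + \left(1 + 0^{2} - 0\right)^{2}} = -45612 - \frac{1 + 0 + 0}{46 + \left(1 + 0 + 0\right)^{2}} = -45612 - 1 \frac{1}{46 + 1^{2}} = -45612 - 1 \frac{1}{46 + 1} = -45612 - 1 \cdot \frac{1}{47} = -45612 - \frac{1}{47} = - \frac{2143765}{47}$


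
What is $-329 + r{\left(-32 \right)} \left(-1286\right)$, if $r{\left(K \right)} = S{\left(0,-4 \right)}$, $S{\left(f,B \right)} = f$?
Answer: $-329$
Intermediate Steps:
$r{\left(K \right)} = 0$
$-329 + r{\left(-32 \right)} \left(-1286\right) = -329 + 0 \left(-1286\right) = -329 + 0 = -329$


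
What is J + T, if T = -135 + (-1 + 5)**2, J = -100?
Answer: -219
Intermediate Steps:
T = -119 (T = -135 + 4**2 = -135 + 16 = -119)
J + T = -100 - 119 = -219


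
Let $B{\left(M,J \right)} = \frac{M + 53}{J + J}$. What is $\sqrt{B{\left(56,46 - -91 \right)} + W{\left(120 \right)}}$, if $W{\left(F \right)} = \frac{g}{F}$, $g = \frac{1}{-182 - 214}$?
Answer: $\frac{\sqrt{117080472630}}{542520} \approx 0.6307$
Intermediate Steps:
$B{\left(M,J \right)} = \frac{53 + M}{2 J}$
$g = - \frac{1}{396}$ ($g = \frac{1}{-396} = - \frac{1}{396} \approx -0.0025253$)
$W{\left(F \right)} = - \frac{1}{396 F}$
$\sqrt{B{\left(56,46 - -91 \right)} + W{\left(120 \right)}} = \sqrt{\frac{53 + 56}{2 \left(46 - -91\right)} - \frac{1}{396 \cdot 120}} = \sqrt{\frac{1}{2} \frac{1}{46 + 91} \cdot 109 - \frac{1}{47520}} = \sqrt{\frac{1}{2} \cdot \frac{1}{137} \cdot 109 - \frac{1}{47520}} = \sqrt{\frac{109}{274} - \frac{1}{47520}} = \sqrt{\frac{2589703}{6510240}} = \frac{\sqrt{117080472630}}{542520}$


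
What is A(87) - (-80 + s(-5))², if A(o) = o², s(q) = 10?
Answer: 2669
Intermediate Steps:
A(87) - (-80 + s(-5))² = 87² - (-80 + 10)² = 7569 - 1*(-70)² = 7569 - 1*4900 = 7569 - 4900 = 2669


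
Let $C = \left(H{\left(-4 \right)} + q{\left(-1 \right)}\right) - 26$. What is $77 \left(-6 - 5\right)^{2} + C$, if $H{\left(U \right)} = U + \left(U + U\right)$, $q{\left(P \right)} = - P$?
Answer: $9280$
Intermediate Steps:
$H{\left(U \right)} = 3 U$ ($H{\left(U \right)} = U + 2 U = 3 U$)
$C = -37$ ($C = \left(3 \left(-4\right) - -1\right) - 26 = \left(-12 + 1\right) - 26 = -11 - 26 = -37$)
$77 \left(-6 - 5\right)^{2} + C = 77 \left(-6 - 5\right)^{2} - 37 = 77 \left(-11\right)^{2} - 37 = 77 \cdot 121 - 37 = 9317 - 37 = 9280$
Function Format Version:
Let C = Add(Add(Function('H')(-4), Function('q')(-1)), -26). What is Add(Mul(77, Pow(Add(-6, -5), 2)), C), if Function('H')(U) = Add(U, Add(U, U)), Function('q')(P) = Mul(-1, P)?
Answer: 9280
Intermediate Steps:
Function('H')(U) = Mul(3, U) (Function('H')(U) = Add(U, Mul(2, U)) = Mul(3, U))
C = -37 (C = Add(Add(Mul(3, -4), Mul(-1, -1)), -26) = Add(Add(-12, 1), -26) = Add(-11, -26) = -37)
Add(Mul(77, Pow(Add(-6, -5), 2)), C) = Add(Mul(77, Pow(Add(-6, -5), 2)), -37) = Add(Mul(77, Pow(-11, 2)), -37) = Add(Mul(77, 121), -37) = Add(9317, -37) = 9280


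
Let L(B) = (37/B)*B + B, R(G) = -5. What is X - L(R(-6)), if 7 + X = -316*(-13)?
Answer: 4069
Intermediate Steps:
X = 4101 (X = -7 - 316*(-13) = -7 + 4108 = 4101)
L(B) = 37 + B
X - L(R(-6)) = 4101 - (37 - 5) = 4101 - 1*32 = 4101 - 32 = 4069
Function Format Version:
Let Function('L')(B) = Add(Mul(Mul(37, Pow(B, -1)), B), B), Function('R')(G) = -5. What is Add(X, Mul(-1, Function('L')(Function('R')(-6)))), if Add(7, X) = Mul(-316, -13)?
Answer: 4069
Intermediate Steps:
X = 4101 (X = Add(-7, Mul(-316, -13)) = Add(-7, 4108) = 4101)
Function('L')(B) = Add(37, B)
Add(X, Mul(-1, Function('L')(Function('R')(-6)))) = Add(4101, Mul(-1, Add(37, -5))) = Add(4101, Mul(-1, 32)) = Add(4101, -32) = 4069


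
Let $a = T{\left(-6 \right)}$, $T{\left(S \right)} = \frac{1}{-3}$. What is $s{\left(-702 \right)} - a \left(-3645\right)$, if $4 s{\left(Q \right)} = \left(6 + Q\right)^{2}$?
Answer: $119889$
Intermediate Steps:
$T{\left(S \right)} = - \frac{1}{3}$
$s{\left(Q \right)} = \frac{\left(6 + Q\right)^{2}}{4}$
$a = - \frac{1}{3} \approx -0.33333$
$s{\left(-702 \right)} - a \left(-3645\right) = \frac{\left(6 - 702\right)^{2}}{4} - \left(- \frac{1}{3}\right) \left(-3645\right) = \frac{\left(-696\right)^{2}}{4} - 1215 = \frac{1}{4} \cdot 484416 - 1215 = 121104 - 1215 = 119889$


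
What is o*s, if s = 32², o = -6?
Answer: -6144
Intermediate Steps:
s = 1024
o*s = -6*1024 = -6144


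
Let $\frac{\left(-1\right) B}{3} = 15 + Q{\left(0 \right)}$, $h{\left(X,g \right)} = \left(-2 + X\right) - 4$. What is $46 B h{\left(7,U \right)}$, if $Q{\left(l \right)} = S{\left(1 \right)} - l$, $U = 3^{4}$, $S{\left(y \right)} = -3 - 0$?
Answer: $-1656$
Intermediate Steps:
$S{\left(y \right)} = -3$ ($S{\left(y \right)} = -3 + 0 = -3$)
$U = 81$
$Q{\left(l \right)} = -3 - l$
$h{\left(X,g \right)} = -6 + X$
$B = -36$ ($B = - 3 \left(15 - 3\right) = \left(-3\right) 12 = -36$)
$46 B h{\left(7,U \right)} = 46 \left(-36\right) \left(-6 + 7\right) = \left(-1656\right) 1 = -1656$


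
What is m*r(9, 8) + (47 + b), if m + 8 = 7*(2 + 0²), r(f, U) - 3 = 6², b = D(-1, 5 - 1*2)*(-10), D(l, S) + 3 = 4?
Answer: 271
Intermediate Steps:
D(l, S) = 1 (D(l, S) = -3 + 4 = 1)
b = -10 (b = 1*(-10) = -10)
r(f, U) = 39 (r(f, U) = 3 + 6² = 3 + 36 = 39)
m = 6 (m = -8 + 7*(2 + 0²) = -8 + 7*(2 + 0) = -8 + 7*2 = -8 + 14 = 6)
m*r(9, 8) + (47 + b) = 6*39 + (47 - 10) = 234 + 37 = 271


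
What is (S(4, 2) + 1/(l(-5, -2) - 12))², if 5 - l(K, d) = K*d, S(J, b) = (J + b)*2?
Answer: 41209/289 ≈ 142.59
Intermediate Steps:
S(J, b) = 2*J + 2*b
l(K, d) = 5 - K*d
(S(4, 2) + 1/(l(-5, -2) - 12))² = ((2*4 + 2*2) + 1/((5 - 1*(-5)*(-2)) - 12))² = ((8 + 4) + 1/((5 - 10) - 12))² = (12 + 1/(-5 - 12))² = (12 + 1/(-17))² = (12 - 1/17)² = (203/17)² = 41209/289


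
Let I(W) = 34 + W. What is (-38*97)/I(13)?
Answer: -3686/47 ≈ -78.426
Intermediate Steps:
(-38*97)/I(13) = (-38*97)/(34 + 13) = -3686/47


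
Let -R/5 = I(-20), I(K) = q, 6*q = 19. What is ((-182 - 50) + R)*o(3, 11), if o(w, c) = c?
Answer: -16357/6 ≈ -2726.2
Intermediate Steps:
q = 19/6 (q = (⅙)*19 = 19/6 ≈ 3.1667)
I(K) = 19/6
R = -95/6 (R = -5*19/6 = -95/6 ≈ -15.833)
((-182 - 50) + R)*o(3, 11) = ((-182 - 50) - 95/6)*11 = (-232 - 95/6)*11 = -1487/6*11 = -16357/6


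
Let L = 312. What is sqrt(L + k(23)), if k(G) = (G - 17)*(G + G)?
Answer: 14*sqrt(3) ≈ 24.249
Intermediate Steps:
k(G) = 2*G*(-17 + G) (k(G) = (-17 + G)*(2*G) = 2*G*(-17 + G))
sqrt(L + k(23)) = sqrt(312 + 2*23*(-17 + 23)) = sqrt(312 + 2*23*6) = sqrt(312 + 276) = sqrt(588) = 14*sqrt(3)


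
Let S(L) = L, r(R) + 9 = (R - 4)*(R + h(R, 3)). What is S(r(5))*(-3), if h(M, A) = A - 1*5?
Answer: 18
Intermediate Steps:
h(M, A) = -5 + A (h(M, A) = A - 5 = -5 + A)
r(R) = -9 + (-4 + R)*(-2 + R) (r(R) = -9 + (R - 4)*(R + (-5 + 3)) = -9 + (-4 + R)*(R - 2) = -9 + (-4 + R)*(-2 + R))
S(r(5))*(-3) = (-1 + 5**2 - 6*5)*(-3) = (-1 + 25 - 30)*(-3) = -6*(-3) = 18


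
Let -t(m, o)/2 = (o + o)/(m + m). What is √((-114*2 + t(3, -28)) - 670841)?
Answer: I*√6039453/3 ≈ 819.18*I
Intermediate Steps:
t(m, o) = -2*o/m (t(m, o) = -2*(o + o)/(m + m) = -2*2*o/(2*m) = -2*2*o*1/(2*m) = -2*o/m)
√((-114*2 + t(3, -28)) - 670841) = √((-114*2 - 2*(-28)/3) - 670841) = √((-228 - 2*(-28)*⅓) - 670841) = √((-228 + 56/3) - 670841) = √(-628/3 - 670841) = √(-2013151/3) = I*√6039453/3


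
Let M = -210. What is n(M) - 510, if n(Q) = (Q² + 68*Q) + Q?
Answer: 29100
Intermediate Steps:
n(Q) = Q² + 69*Q
n(M) - 510 = -210*(69 - 210) - 510 = -210*(-141) - 510 = 29610 - 510 = 29100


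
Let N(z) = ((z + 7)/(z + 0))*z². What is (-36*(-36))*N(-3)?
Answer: -15552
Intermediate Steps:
N(z) = z*(7 + z) (N(z) = ((7 + z)/z)*z² = z*(7 + z))
(-36*(-36))*N(-3) = (-36*(-36))*(-3*(7 - 3)) = 1296*(-3*4) = 1296*(-12) = -15552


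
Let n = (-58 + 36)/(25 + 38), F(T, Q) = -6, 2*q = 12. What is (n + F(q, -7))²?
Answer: 160000/3969 ≈ 40.312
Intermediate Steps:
q = 6 (q = (½)*12 = 6)
n = -22/63 ≈ -0.34921
(n + F(q, -7))² = (-22/63 - 6)² = (-400/63)² = 160000/3969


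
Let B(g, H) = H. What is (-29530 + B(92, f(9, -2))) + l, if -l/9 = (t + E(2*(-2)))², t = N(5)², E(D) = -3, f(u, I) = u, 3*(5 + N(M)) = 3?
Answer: -31042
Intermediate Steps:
N(M) = -4 (N(M) = -5 + (⅓)*3 = -5 + 1 = -4)
t = 16 (t = (-4)² = 16)
l = -1521 (l = -9*(16 - 3)² = -9*13² = -9*169 = -1521)
(-29530 + B(92, f(9, -2))) + l = (-29530 + 9) - 1521 = -29521 - 1521 = -31042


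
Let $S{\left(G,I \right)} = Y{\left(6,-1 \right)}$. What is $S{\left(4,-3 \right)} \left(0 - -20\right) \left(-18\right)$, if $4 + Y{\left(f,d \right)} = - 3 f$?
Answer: $7920$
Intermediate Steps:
$Y{\left(f,d \right)} = -4 - 3 f$
$S{\left(G,I \right)} = -22$ ($S{\left(G,I \right)} = -4 - 18 = -22$)
$S{\left(4,-3 \right)} \left(0 - -20\right) \left(-18\right) = - 22 \left(0 - -20\right) \left(-18\right) = - 22 \left(0 + 20\right) \left(-18\right) = \left(-22\right) 20 \left(-18\right) = \left(-440\right) \left(-18\right) = 7920$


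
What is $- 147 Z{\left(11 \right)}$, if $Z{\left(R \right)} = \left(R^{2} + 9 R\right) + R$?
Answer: $-33957$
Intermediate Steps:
$Z{\left(R \right)} = R^{2} + 10 R$
$- 147 Z{\left(11 \right)} = - 147 \cdot 11 \left(10 + 11\right) = - 147 \cdot 11 \cdot 21 = \left(-147\right) 231 = -33957$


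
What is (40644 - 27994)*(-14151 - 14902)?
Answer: -367520450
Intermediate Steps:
(40644 - 27994)*(-14151 - 14902) = 12650*(-29053) = -367520450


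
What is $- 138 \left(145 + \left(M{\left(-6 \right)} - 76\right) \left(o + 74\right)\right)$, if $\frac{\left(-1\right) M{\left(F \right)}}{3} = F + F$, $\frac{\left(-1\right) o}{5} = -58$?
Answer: $1989270$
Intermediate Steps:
$o = 290$ ($o = \left(-5\right) \left(-58\right) = 290$)
$M{\left(F \right)} = - 6 F$ ($M{\left(F \right)} = - 3 \left(F + F\right) = - 3 \cdot 2 F = - 6 F$)
$- 138 \left(145 + \left(M{\left(-6 \right)} - 76\right) \left(o + 74\right)\right) = - 138 \left(145 + \left(\left(-6\right) \left(-6\right) - 76\right) \left(290 + 74\right)\right) = - 138 \left(145 + \left(36 - 76\right) 364\right) = - 138 \left(145 - 14560\right) = \left(-138\right) \left(-14415\right) = 1989270$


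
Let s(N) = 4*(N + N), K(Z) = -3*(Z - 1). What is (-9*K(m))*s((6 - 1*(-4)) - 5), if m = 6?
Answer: 5400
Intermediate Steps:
K(Z) = 3 - 3*Z (K(Z) = -3*(-1 + Z) = 3 - 3*Z)
s(N) = 8*N (s(N) = 4*(2*N) = 8*N)
(-9*K(m))*s((6 - 1*(-4)) - 5) = (-9*(3 - 3*6))*(8*((6 - 1*(-4)) - 5)) = (-9*(3 - 18))*(8*((6 + 4) - 5)) = (-9*(-15))*(8*(10 - 5)) = 135*(8*5) = 135*40 = 5400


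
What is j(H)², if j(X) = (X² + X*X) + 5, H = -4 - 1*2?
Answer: 5929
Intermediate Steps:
H = -6 (H = -4 - 2 = -6)
j(X) = 5 + 2*X² (j(X) = (X² + X²) + 5 = 2*X² + 5 = 5 + 2*X²)
j(H)² = (5 + 2*(-6)²)² = (5 + 2*36)² = (5 + 72)² = 77² = 5929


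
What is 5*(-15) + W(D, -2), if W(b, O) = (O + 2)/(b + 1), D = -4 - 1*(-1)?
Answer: -75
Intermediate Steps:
D = -3 (D = -4 + 1 = -3)
W(b, O) = (2 + O)/(1 + b)
5*(-15) + W(D, -2) = 5*(-15) + (2 - 2)/(1 - 3) = -75 + 0/(-2) = -75 - ½*0 = -75 + 0 = -75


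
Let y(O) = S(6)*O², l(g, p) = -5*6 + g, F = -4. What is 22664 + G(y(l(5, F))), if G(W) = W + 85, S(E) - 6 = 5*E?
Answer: 45249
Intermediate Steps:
l(g, p) = -30 + g
S(E) = 6 + 5*E
y(O) = 36*O² (y(O) = (6 + 5*6)*O² = (6 + 30)*O² = 36*O²)
G(W) = 85 + W
22664 + G(y(l(5, F))) = 22664 + (85 + 36*(-30 + 5)²) = 22664 + (85 + 36*(-25)²) = 22664 + (85 + 36*625) = 22664 + (85 + 22500) = 22664 + 22585 = 45249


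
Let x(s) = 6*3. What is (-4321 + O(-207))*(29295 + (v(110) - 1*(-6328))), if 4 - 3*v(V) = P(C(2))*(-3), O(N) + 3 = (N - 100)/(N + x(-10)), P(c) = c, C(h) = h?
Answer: -87312554591/567 ≈ -1.5399e+8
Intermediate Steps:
x(s) = 18
O(N) = -3 + (-100 + N)/(18 + N) (O(N) = -3 + (N - 100)/(N + 18) = -3 + (-100 + N)/(18 + N))
v(V) = 10/3 (v(V) = 4/3 - 2*(-3)/3 = 4/3 - 1/3*(-6) = 4/3 + 2 = 10/3)
(-4321 + O(-207))*(29295 + (v(110) - 1*(-6328))) = (-4321 + 2*(-77 - 1*(-207))/(18 - 207))*(29295 + (10/3 - 1*(-6328))) = (-4321 + 2*(-77 + 207)/(-189))*(29295 + (10/3 + 6328)) = (-4321 + 2*(-1/189)*130)*(29295 + 18994/3) = (-4321 - 260/189)*(106879/3) = -816929/189*106879/3 = -87312554591/567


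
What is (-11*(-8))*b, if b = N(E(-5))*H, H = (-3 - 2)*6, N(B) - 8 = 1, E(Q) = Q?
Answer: -23760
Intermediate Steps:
N(B) = 9 (N(B) = 8 + 1 = 9)
H = -30 (H = -5*6 = -30)
b = -270 (b = 9*(-30) = -270)
(-11*(-8))*b = -11*(-8)*(-270) = 88*(-270) = -23760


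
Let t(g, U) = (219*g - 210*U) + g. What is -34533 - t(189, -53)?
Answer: -87243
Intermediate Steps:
t(g, U) = -210*U + 220*g (t(g, U) = (-210*U + 219*g) + g = -210*U + 220*g)
-34533 - t(189, -53) = -34533 - (-210*(-53) + 220*189) = -34533 - (11130 + 41580) = -34533 - 1*52710 = -34533 - 52710 = -87243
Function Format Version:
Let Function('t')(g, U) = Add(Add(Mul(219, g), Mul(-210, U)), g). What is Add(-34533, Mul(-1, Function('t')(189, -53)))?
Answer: -87243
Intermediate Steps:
Function('t')(g, U) = Add(Mul(-210, U), Mul(220, g)) (Function('t')(g, U) = Add(Add(Mul(-210, U), Mul(219, g)), g) = Add(Mul(-210, U), Mul(220, g)))
Add(-34533, Mul(-1, Function('t')(189, -53))) = Add(-34533, Mul(-1, Add(Mul(-210, -53), Mul(220, 189)))) = Add(-34533, Mul(-1, Add(11130, 41580))) = Add(-34533, Mul(-1, 52710)) = Add(-34533, -52710) = -87243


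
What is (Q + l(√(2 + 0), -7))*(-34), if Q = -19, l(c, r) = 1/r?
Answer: 4556/7 ≈ 650.86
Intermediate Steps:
(Q + l(√(2 + 0), -7))*(-34) = (-19 + 1/(-7))*(-34) = (-19 - ⅐)*(-34) = -134/7*(-34) = 4556/7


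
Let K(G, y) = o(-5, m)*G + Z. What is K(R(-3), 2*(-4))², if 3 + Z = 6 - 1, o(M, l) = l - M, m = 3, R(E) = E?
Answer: 484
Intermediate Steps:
Z = 2 (Z = -3 + (6 - 1) = -3 + 5 = 2)
K(G, y) = 2 + 8*G (K(G, y) = (3 - 1*(-5))*G + 2 = (3 + 5)*G + 2 = 8*G + 2 = 2 + 8*G)
K(R(-3), 2*(-4))² = (2 + 8*(-3))² = (2 - 24)² = (-22)² = 484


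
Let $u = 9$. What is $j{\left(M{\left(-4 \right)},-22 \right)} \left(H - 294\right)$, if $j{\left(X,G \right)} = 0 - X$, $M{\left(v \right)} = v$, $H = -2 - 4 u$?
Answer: $-1328$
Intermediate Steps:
$H = -38$ ($H = -2 - 36 = -38$)
$j{\left(X,G \right)} = - X$
$j{\left(M{\left(-4 \right)},-22 \right)} \left(H - 294\right) = \left(-1\right) \left(-4\right) \left(-38 - 294\right) = 4 \left(-332\right) = -1328$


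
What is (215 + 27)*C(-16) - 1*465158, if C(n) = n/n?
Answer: -464916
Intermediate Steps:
C(n) = 1
(215 + 27)*C(-16) - 1*465158 = (215 + 27)*1 - 1*465158 = 242*1 - 465158 = 242 - 465158 = -464916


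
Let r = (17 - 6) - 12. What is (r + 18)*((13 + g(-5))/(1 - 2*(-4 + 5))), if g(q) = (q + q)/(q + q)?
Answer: -238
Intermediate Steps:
r = -1 (r = 11 - 12 = -1)
g(q) = 1 (g(q) = (2*q)/((2*q)) = (2*q)*(1/(2*q)) = 1)
(r + 18)*((13 + g(-5))/(1 - 2*(-4 + 5))) = (-1 + 18)*((13 + 1)/(1 - 2*(-4 + 5))) = 17*(14/(1 - 2*1)) = 17*(14/(1 - 2)) = 17*(14/(-1)) = 17*(14*(-1)) = 17*(-14) = -238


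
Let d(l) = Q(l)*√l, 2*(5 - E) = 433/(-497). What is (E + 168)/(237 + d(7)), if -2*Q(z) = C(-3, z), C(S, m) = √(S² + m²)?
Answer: 8171523/11146219 + 34479*√406/22292438 ≈ 0.76429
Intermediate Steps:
E = 5403/994 (E = 5 - 433/(2*(-497)) = 5 - 433*(-1)/(2*497) = 5 - ½*(-433/497) = 5 + 433/994 = 5403/994 ≈ 5.4356)
Q(z) = -√(9 + z²)/2 (Q(z) = -√((-3)² + z²)/2 = -√(9 + z²)/2)
d(l) = -√l*√(9 + l²)/2 (d(l) = (-√(9 + l²)/2)*√l = -√l*√(9 + l²)/2)
(E + 168)/(237 + d(7)) = (5403/994 + 168)/(237 - √7*√(9 + 7²)/2) = 172395/(994*(237 - √7*√(9 + 49)/2)) = 172395/(994*(237 - √7*√58/2)) = 172395/(994*(237 - √406/2))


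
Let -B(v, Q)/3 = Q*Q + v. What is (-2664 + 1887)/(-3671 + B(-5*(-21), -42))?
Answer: 777/9278 ≈ 0.083746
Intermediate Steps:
B(v, Q) = -3*v - 3*Q² (B(v, Q) = -3*(Q*Q + v) = -3*(Q² + v) = -3*(v + Q²) = -3*v - 3*Q²)
(-2664 + 1887)/(-3671 + B(-5*(-21), -42)) = (-2664 + 1887)/(-3671 + (-(-15)*(-21) - 3*(-42)²)) = -777/(-3671 + (-3*105 - 3*1764)) = -777/(-3671 + (-315 - 5292)) = -777/(-3671 - 5607) = -777/(-9278) = -777*(-1/9278) = 777/9278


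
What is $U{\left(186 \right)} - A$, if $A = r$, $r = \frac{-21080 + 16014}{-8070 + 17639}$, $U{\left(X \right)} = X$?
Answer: $\frac{1784900}{9569} \approx 186.53$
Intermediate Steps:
$r = - \frac{5066}{9569} \approx -0.52942$
$A = - \frac{5066}{9569} \approx -0.52942$
$U{\left(186 \right)} - A = 186 - - \frac{5066}{9569} = 186 + \frac{5066}{9569} = \frac{1784900}{9569}$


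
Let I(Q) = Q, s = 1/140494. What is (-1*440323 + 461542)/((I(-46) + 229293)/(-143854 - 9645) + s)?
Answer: -457602344408814/32207674519 ≈ -14208.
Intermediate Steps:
s = 1/140494 ≈ 7.1177e-6
(-1*440323 + 461542)/((I(-46) + 229293)/(-143854 - 9645) + s) = (-1*440323 + 461542)/((-46 + 229293)/(-143854 - 9645) + 1/140494) = (-440323 + 461542)/(229247/(-153499) + 1/140494) = 21219/(229247*(-1/153499) + 1/140494) = 21219/(-229247/153499 + 1/140494) = 21219/(-32207674519/21565688506) = 21219*(-21565688506/32207674519) = -457602344408814/32207674519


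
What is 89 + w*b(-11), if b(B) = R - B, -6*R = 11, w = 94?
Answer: 2852/3 ≈ 950.67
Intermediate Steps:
R = -11/6 (R = -1/6*11 = -11/6 ≈ -1.8333)
b(B) = -11/6 - B
89 + w*b(-11) = 89 + 94*(-11/6 - 1*(-11)) = 89 + 94*(-11/6 + 11) = 89 + 94*(55/6) = 89 + 2585/3 = 2852/3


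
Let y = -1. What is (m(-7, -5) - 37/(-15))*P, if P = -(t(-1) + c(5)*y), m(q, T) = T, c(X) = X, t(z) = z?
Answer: -76/5 ≈ -15.200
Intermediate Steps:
P = 6 (P = -(-1 + 5*(-1)) = -(-1 - 5) = -1*(-6) = 6)
(m(-7, -5) - 37/(-15))*P = (-5 - 37/(-15))*6 = (-5 - 37*(-1/15))*6 = (-5 + 37/15)*6 = -38/15*6 = -76/5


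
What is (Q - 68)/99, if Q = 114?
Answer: 46/99 ≈ 0.46465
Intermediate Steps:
(Q - 68)/99 = (114 - 68)/99 = (1/99)*46 = 46/99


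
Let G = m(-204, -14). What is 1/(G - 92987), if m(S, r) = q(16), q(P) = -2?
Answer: -1/92989 ≈ -1.0754e-5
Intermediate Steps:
m(S, r) = -2
G = -2
1/(G - 92987) = 1/(-2 - 92987) = 1/(-92989) = -1/92989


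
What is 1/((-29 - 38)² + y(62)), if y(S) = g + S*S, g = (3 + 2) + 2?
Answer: 1/8340 ≈ 0.00011990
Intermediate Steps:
g = 7 (g = 5 + 2 = 7)
y(S) = 7 + S² (y(S) = 7 + S*S = 7 + S²)
1/((-29 - 38)² + y(62)) = 1/((-29 - 38)² + (7 + 62²)) = 1/((-67)² + (7 + 3844)) = 1/(4489 + 3851) = 1/8340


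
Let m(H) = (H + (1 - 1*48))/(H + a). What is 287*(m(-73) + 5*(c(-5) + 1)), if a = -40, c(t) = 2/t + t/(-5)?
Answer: 293888/113 ≈ 2600.8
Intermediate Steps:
c(t) = 2/t - t/5 (c(t) = 2/t + t*(-⅕) = 2/t - t/5)
m(H) = (-47 + H)/(-40 + H) (m(H) = (H + (1 - 1*48))/(H - 40) = (H + (1 - 48))/(-40 + H) = (H - 47)/(-40 + H) = (-47 + H)/(-40 + H))
287*(m(-73) + 5*(c(-5) + 1)) = 287*((-47 - 73)/(-40 - 73) + 5*((2/(-5) - ⅕*(-5)) + 1)) = 287*(-120/(-113) + 5*((2*(-⅕) + 1) + 1)) = 287*(-1/113*(-120) + 5*((-⅖ + 1) + 1)) = 287*(120/113 + 5*(⅗ + 1)) = 287*(120/113 + 5*(8/5)) = 287*(120/113 + 8) = 287*(1024/113) = 293888/113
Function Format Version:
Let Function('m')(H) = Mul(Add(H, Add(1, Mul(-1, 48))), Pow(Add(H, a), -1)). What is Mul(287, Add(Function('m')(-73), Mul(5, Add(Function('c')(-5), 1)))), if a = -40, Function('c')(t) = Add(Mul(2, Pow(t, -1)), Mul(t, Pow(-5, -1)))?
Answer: Rational(293888, 113) ≈ 2600.8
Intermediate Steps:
Function('c')(t) = Add(Mul(2, Pow(t, -1)), Mul(Rational(-1, 5), t)) (Function('c')(t) = Add(Mul(2, Pow(t, -1)), Mul(t, Rational(-1, 5))) = Add(Mul(2, Pow(t, -1)), Mul(Rational(-1, 5), t)))
Function('m')(H) = Mul(Pow(Add(-40, H), -1), Add(-47, H)) (Function('m')(H) = Mul(Add(H, Add(1, Mul(-1, 48))), Pow(Add(H, -40), -1)) = Mul(Add(H, Add(1, -48)), Pow(Add(-40, H), -1)) = Mul(Add(H, -47), Pow(Add(-40, H), -1)) = Mul(Add(-47, H), Pow(Add(-40, H), -1)) = Mul(Pow(Add(-40, H), -1), Add(-47, H)))
Mul(287, Add(Function('m')(-73), Mul(5, Add(Function('c')(-5), 1)))) = Mul(287, Add(Mul(Pow(Add(-40, -73), -1), Add(-47, -73)), Mul(5, Add(Add(Mul(2, Pow(-5, -1)), Mul(Rational(-1, 5), -5)), 1)))) = Mul(287, Add(Mul(Pow(-113, -1), -120), Mul(5, Add(Add(Mul(2, Rational(-1, 5)), 1), 1)))) = Mul(287, Add(Mul(Rational(-1, 113), -120), Mul(5, Add(Add(Rational(-2, 5), 1), 1)))) = Mul(287, Add(Rational(120, 113), Mul(5, Add(Rational(3, 5), 1)))) = Mul(287, Add(Rational(120, 113), Mul(5, Rational(8, 5)))) = Mul(287, Add(Rational(120, 113), 8)) = Mul(287, Rational(1024, 113)) = Rational(293888, 113)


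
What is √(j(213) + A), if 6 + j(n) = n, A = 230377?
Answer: 2*√57646 ≈ 480.19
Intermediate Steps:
j(n) = -6 + n
√(j(213) + A) = √((-6 + 213) + 230377) = √(207 + 230377) = √230584 = 2*√57646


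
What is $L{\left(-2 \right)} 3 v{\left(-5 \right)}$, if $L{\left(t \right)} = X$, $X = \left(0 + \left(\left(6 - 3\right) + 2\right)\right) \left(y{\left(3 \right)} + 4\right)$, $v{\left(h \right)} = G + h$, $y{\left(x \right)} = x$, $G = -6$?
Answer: $-1155$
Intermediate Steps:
$v{\left(h \right)} = -6 + h$
$X = 35$ ($X = \left(0 + \left(\left(6 - 3\right) + 2\right)\right) \left(3 + 4\right) = \left(0 + \left(3 + 2\right)\right) 7 = \left(0 + 5\right) 7 = 5 \cdot 7 = 35$)
$L{\left(t \right)} = 35$
$L{\left(-2 \right)} 3 v{\left(-5 \right)} = 35 \cdot 3 \left(-6 - 5\right) = 105 \left(-11\right) = -1155$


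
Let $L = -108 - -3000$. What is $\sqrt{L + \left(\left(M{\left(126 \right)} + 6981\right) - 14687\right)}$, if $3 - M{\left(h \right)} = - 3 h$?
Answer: $i \sqrt{4433} \approx 66.581 i$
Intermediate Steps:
$M{\left(h \right)} = 3 + 3 h$ ($M{\left(h \right)} = 3 - - 3 h = 3 + 3 h$)
$L = 2892$ ($L = -108 + 3000 = 2892$)
$\sqrt{L + \left(\left(M{\left(126 \right)} + 6981\right) - 14687\right)} = \sqrt{2892 + \left(\left(\left(3 + 3 \cdot 126\right) + 6981\right) - 14687\right)} = \sqrt{2892 + \left(\left(\left(3 + 378\right) + 6981\right) - 14687\right)} = \sqrt{2892 + \left(\left(381 + 6981\right) - 14687\right)} = \sqrt{2892 + \left(7362 - 14687\right)} = \sqrt{2892 - 7325} = \sqrt{-4433} = i \sqrt{4433}$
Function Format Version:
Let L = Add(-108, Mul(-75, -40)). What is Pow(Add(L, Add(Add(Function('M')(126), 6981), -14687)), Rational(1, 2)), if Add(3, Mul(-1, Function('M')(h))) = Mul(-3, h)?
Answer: Mul(I, Pow(4433, Rational(1, 2))) ≈ Mul(66.581, I)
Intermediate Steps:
Function('M')(h) = Add(3, Mul(3, h)) (Function('M')(h) = Add(3, Mul(-1, Mul(-3, h))) = Add(3, Mul(3, h)))
L = 2892 (L = Add(-108, 3000) = 2892)
Pow(Add(L, Add(Add(Function('M')(126), 6981), -14687)), Rational(1, 2)) = Pow(Add(2892, Add(Add(Add(3, Mul(3, 126)), 6981), -14687)), Rational(1, 2)) = Pow(Add(2892, Add(Add(Add(3, 378), 6981), -14687)), Rational(1, 2)) = Pow(Add(2892, Add(Add(381, 6981), -14687)), Rational(1, 2)) = Pow(Add(2892, Add(7362, -14687)), Rational(1, 2)) = Pow(Add(2892, -7325), Rational(1, 2)) = Pow(-4433, Rational(1, 2)) = Mul(I, Pow(4433, Rational(1, 2)))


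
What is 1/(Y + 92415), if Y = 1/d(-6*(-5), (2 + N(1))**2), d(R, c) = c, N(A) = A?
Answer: 9/831736 ≈ 1.0821e-5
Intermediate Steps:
Y = 1/9 (Y = 1/((2 + 1)**2) = 1/(3**2) = 1/9 ≈ 0.11111)
1/(Y + 92415) = 1/(1/9 + 92415) = 1/(831736/9) = 9/831736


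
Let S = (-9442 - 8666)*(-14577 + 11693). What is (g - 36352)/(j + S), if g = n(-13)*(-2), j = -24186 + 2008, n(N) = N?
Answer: -18163/26100647 ≈ -0.00069588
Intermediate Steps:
S = 52223472 (S = -18108*(-2884) = 52223472)
j = -22178
g = 26 (g = -13*(-2) = 26)
(g - 36352)/(j + S) = (26 - 36352)/(-22178 + 52223472) = -36326/52201294 = -36326*1/52201294 = -18163/26100647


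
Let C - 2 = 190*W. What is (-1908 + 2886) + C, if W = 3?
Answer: 1550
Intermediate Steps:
C = 572 (C = 2 + 190*3 = 2 + 570 = 572)
(-1908 + 2886) + C = (-1908 + 2886) + 572 = 978 + 572 = 1550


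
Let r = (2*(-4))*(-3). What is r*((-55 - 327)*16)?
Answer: -146688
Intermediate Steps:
r = 24 (r = -8*(-3) = 24)
r*((-55 - 327)*16) = 24*((-55 - 327)*16) = 24*(-382*16) = 24*(-6112) = -146688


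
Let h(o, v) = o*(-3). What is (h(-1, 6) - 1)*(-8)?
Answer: -16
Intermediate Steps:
h(o, v) = -3*o
(h(-1, 6) - 1)*(-8) = (-3*(-1) - 1)*(-8) = (3 - 1)*(-8) = 2*(-8) = -16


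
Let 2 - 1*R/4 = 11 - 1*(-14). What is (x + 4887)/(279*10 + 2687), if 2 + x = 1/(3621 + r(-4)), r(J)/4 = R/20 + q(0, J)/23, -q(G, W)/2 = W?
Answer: 2024632330/2269991943 ≈ 0.89191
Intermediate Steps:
q(G, W) = -2*W
R = -92 (R = 8 - 4*(11 - 1*(-14)) = 8 - 4*(11 + 14) = 8 - 4*25 = 8 - 100 = -92)
r(J) = -92/5 - 8*J/23 (r(J) = 4*(-92/20 - 2*J/23) = 4*(-92*1/20 - 2*J*(1/23)) = 4*(-23/5 - 2*J/23) = -92/5 - 8*J/23)
x = -828803/414459 (x = -2 + 1/(3621 + (-92/5 - 8/23*(-4))) = -2 + 1/(3621 + (-92/5 + 32/23)) = -2 + 1/(3621 - 1956/115) = -2 + 1/(414459/115) = -2 + 115/414459 = -828803/414459 ≈ -1.9997)
(x + 4887)/(279*10 + 2687) = (-828803/414459 + 4887)/(279*10 + 2687) = 2024632330/(414459*(2790 + 2687)) = (2024632330/414459)/5477 = (2024632330/414459)*(1/5477) = 2024632330/2269991943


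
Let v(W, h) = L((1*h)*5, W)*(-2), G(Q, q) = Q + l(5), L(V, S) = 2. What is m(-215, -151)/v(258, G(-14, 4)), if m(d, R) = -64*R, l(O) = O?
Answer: -2416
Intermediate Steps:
G(Q, q) = 5 + Q (G(Q, q) = Q + 5 = 5 + Q)
v(W, h) = -4 (v(W, h) = 2*(-2) = -4)
m(-215, -151)/v(258, G(-14, 4)) = -64*(-151)/(-4) = 9664*(-1/4) = -2416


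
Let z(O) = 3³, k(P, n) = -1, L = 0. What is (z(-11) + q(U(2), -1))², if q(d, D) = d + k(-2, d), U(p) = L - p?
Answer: 576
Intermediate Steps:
z(O) = 27
U(p) = -p (U(p) = 0 - p = -p)
q(d, D) = -1 + d (q(d, D) = d - 1 = -1 + d)
(z(-11) + q(U(2), -1))² = (27 + (-1 - 1*2))² = (27 + (-1 - 2))² = (27 - 3)² = 24² = 576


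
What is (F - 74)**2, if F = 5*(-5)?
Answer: 9801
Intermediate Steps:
F = -25
(F - 74)**2 = (-25 - 74)**2 = (-99)**2 = 9801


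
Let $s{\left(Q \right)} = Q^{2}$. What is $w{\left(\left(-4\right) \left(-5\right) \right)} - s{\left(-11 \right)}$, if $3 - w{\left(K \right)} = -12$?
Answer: $-106$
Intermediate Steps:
$w{\left(K \right)} = 15$ ($w{\left(K \right)} = 3 - -12 = 3 + 12 = 15$)
$w{\left(\left(-4\right) \left(-5\right) \right)} - s{\left(-11 \right)} = 15 - \left(-11\right)^{2} = 15 - 121 = -106$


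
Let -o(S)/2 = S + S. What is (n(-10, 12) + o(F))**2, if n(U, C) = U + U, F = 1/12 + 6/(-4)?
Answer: 1849/9 ≈ 205.44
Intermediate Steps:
F = -17/12 (F = 1*(1/12) + 6*(-1/4) = 1/12 - 3/2 = -17/12 ≈ -1.4167)
o(S) = -4*S (o(S) = -2*(S + S) = -4*S)
n(U, C) = 2*U
(n(-10, 12) + o(F))**2 = (2*(-10) - 4*(-17/12))**2 = (-20 + 17/3)**2 = (-43/3)**2 = 1849/9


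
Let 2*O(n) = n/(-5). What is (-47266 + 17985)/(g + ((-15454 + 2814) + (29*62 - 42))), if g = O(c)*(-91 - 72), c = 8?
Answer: 3115/1144 ≈ 2.7229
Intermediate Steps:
O(n) = -n/10 (O(n) = (n/(-5))/2 = (n*(-1/5))/2 = (-n/5)/2 = -n/10)
g = 652/5 (g = (-1/10*8)*(-91 - 72) = -4/5*(-163) = 652/5 ≈ 130.40)
(-47266 + 17985)/(g + ((-15454 + 2814) + (29*62 - 42))) = (-47266 + 17985)/(652/5 + ((-15454 + 2814) + (29*62 - 42))) = -29281/(652/5 + (-12640 + (1798 - 42))) = -29281/(652/5 + (-12640 + 1756)) = -29281/(652/5 - 10884) = -29281/(-53768/5) = -29281*(-5/53768) = 3115/1144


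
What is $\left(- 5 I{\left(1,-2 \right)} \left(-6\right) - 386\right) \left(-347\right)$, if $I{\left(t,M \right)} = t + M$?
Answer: $144352$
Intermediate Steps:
$I{\left(t,M \right)} = M + t$
$\left(- 5 I{\left(1,-2 \right)} \left(-6\right) - 386\right) \left(-347\right) = \left(- 5 \left(-2 + 1\right) \left(-6\right) - 386\right) \left(-347\right) = \left(\left(-5\right) \left(-1\right) \left(-6\right) - 386\right) \left(-347\right) = \left(5 \left(-6\right) - 386\right) \left(-347\right) = \left(-30 - 386\right) \left(-347\right) = \left(-416\right) \left(-347\right) = 144352$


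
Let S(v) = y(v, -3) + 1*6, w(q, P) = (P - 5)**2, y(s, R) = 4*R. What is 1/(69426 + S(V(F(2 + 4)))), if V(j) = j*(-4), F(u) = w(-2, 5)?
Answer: 1/69420 ≈ 1.4405e-5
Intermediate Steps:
w(q, P) = (-5 + P)**2
F(u) = 0 (F(u) = (-5 + 5)**2 = 0**2 = 0)
V(j) = -4*j
S(v) = -6 (S(v) = 4*(-3) + 1*6 = -12 + 6 = -6)
1/(69426 + S(V(F(2 + 4)))) = 1/(69426 - 6) = 1/69420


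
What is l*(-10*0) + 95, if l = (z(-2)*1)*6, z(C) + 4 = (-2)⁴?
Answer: 95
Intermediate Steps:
z(C) = 12 (z(C) = -4 + (-2)⁴ = -4 + 16 = 12)
l = 72 (l = (12*1)*6 = 12*6 = 72)
l*(-10*0) + 95 = 72*(-10*0) + 95 = 72*0 + 95 = 0 + 95 = 95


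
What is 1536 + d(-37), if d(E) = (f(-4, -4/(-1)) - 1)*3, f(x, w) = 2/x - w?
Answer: 3039/2 ≈ 1519.5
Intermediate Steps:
f(x, w) = -w + 2/x
d(E) = -33/2 (d(E) = ((-(-4)/(-1) + 2/(-4)) - 1)*3 = ((-(-4)*(-1) + 2*(-¼)) - 1)*3 = ((-1*4 - ½) - 1)*3 = ((-4 - ½) - 1)*3 = (-9/2 - 1)*3 = -11/2*3 = -33/2)
1536 + d(-37) = 1536 - 33/2 = 3039/2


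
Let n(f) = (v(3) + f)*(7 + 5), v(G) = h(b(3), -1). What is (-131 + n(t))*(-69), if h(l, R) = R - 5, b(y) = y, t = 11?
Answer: 4899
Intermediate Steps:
h(l, R) = -5 + R
v(G) = -6 (v(G) = -5 - 1 = -6)
n(f) = -72 + 12*f (n(f) = (-6 + f)*(7 + 5) = (-6 + f)*12 = -72 + 12*f)
(-131 + n(t))*(-69) = (-131 + (-72 + 12*11))*(-69) = (-131 + (-72 + 132))*(-69) = (-131 + 60)*(-69) = -71*(-69) = 4899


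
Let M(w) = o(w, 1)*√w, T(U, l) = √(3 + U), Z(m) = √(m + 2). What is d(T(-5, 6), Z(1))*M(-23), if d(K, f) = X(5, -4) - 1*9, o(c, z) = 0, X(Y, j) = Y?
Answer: 0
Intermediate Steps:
Z(m) = √(2 + m)
d(K, f) = -4 (d(K, f) = 5 - 1*9 = 5 - 9 = -4)
M(w) = 0 (M(w) = 0*√w = 0)
d(T(-5, 6), Z(1))*M(-23) = -4*0 = 0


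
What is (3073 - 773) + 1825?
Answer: 4125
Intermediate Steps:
(3073 - 773) + 1825 = 2300 + 1825 = 4125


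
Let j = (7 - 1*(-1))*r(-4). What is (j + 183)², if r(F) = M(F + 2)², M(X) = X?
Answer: 46225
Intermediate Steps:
r(F) = (2 + F)² (r(F) = (F + 2)² = (2 + F)²)
j = 32 (j = (7 - 1*(-1))*(2 - 4)² = (7 + 1)*(-2)² = 8*4 = 32)
(j + 183)² = (32 + 183)² = 215² = 46225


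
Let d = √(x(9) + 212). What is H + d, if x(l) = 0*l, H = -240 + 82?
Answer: -158 + 2*√53 ≈ -143.44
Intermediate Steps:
H = -158
x(l) = 0
d = 2*√53 (d = √(0 + 212) = √212 = 2*√53 ≈ 14.560)
H + d = -158 + 2*√53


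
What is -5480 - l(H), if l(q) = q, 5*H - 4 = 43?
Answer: -27447/5 ≈ -5489.4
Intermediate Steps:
H = 47/5 (H = 4/5 + (1/5)*43 = 4/5 + 43/5 = 47/5 ≈ 9.4000)
-5480 - l(H) = -5480 - 1*47/5 = -5480 - 47/5 = -27447/5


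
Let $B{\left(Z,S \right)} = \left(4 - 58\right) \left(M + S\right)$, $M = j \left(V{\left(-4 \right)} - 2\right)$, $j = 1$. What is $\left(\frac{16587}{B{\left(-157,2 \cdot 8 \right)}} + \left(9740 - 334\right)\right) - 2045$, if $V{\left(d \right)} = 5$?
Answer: $\frac{44069}{6} \approx 7344.8$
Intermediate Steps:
$M = 3$ ($M = 1 \left(5 - 2\right) = 1 \cdot 3 = 3$)
$B{\left(Z,S \right)} = -162 - 54 S$ ($B{\left(Z,S \right)} = \left(4 - 58\right) \left(3 + S\right) = - 54 \left(3 + S\right) = -162 - 54 S$)
$\left(\frac{16587}{B{\left(-157,2 \cdot 8 \right)}} + \left(9740 - 334\right)\right) - 2045 = \left(\frac{16587}{-162 - 54 \cdot 2 \cdot 8} + \left(9740 - 334\right)\right) - 2045 = \left(\frac{16587}{-162 - 864} + 9406\right) - 2045 = \left(\frac{16587}{-1026} + 9406\right) - 2045 = \left(16587 \left(- \frac{1}{1026}\right) + 9406\right) - 2045 = \left(- \frac{97}{6} + 9406\right) - 2045 = \frac{56339}{6} - 2045 = \frac{44069}{6}$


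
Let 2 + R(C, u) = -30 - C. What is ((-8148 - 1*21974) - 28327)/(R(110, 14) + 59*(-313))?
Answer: 19483/6203 ≈ 3.1409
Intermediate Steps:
R(C, u) = -32 - C (R(C, u) = -2 + (-30 - C) = -32 - C)
((-8148 - 1*21974) - 28327)/(R(110, 14) + 59*(-313)) = ((-8148 - 1*21974) - 28327)/((-32 - 1*110) + 59*(-313)) = ((-8148 - 21974) - 28327)/((-32 - 110) - 18467) = (-30122 - 28327)/(-142 - 18467) = -58449/(-18609) = -58449*(-1/18609) = 19483/6203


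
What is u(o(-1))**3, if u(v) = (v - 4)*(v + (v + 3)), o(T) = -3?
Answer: 9261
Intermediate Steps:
u(v) = (-4 + v)*(3 + 2*v) (u(v) = (-4 + v)*(v + (3 + v)) = (-4 + v)*(3 + 2*v))
u(o(-1))**3 = (-12 - 5*(-3) + 2*(-3)**2)**3 = (-12 + 15 + 2*9)**3 = (-12 + 15 + 18)**3 = 21**3 = 9261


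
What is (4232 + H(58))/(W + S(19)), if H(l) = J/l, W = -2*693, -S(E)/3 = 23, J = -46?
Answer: -253/87 ≈ -2.9080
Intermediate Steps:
S(E) = -69 (S(E) = -3*23 = -69)
W = -1386
H(l) = -46/l
(4232 + H(58))/(W + S(19)) = (4232 - 46/58)/(-1386 - 69) = (4232 - 46*1/58)/(-1455) = (4232 - 23/29)*(-1/1455) = (122705/29)*(-1/1455) = -253/87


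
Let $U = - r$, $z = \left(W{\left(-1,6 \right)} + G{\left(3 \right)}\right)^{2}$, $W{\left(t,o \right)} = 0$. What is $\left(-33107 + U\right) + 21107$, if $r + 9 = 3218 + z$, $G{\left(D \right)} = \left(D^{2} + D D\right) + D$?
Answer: $-15650$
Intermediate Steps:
$G{\left(D \right)} = D + 2 D^{2}$ ($G{\left(D \right)} = \left(D^{2} + D^{2}\right) + D = 2 D^{2} + D = D + 2 D^{2}$)
$z = 441$ ($z = \left(0 + 3 \left(1 + 2 \cdot 3\right)\right)^{2} = \left(0 + 3 \left(1 + 6\right)\right)^{2} = \left(0 + 3 \cdot 7\right)^{2} = \left(0 + 21\right)^{2} = 21^{2} = 441$)
$r = 3650$ ($r = -9 + \left(3218 + 441\right) = -9 + 3659 = 3650$)
$U = -3650$ ($U = \left(-1\right) 3650 = -3650$)
$\left(-33107 + U\right) + 21107 = \left(-33107 - 3650\right) + 21107 = -36757 + 21107 = -15650$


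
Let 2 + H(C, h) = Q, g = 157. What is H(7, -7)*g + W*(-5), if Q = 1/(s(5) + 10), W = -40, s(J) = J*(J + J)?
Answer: -6683/60 ≈ -111.38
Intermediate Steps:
s(J) = 2*J**2 (s(J) = J*(2*J) = 2*J**2)
Q = 1/60 (Q = 1/(2*5**2 + 10) = 1/(2*25 + 10) = 1/(50 + 10) = 1/60 ≈ 0.016667)
H(C, h) = -119/60 (H(C, h) = -2 + 1/60 = -119/60)
H(7, -7)*g + W*(-5) = -119/60*157 - 40*(-5) = -18683/60 + 200 = -6683/60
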